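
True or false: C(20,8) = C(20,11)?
False

C(20,8) = 125,970 but C(20,11) = 167,960; symmetry gives C(20,8) = C(20,12), not C(20,11).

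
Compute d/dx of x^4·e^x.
(4x^3 + x^4)e^x

Reasoning: Product rule: d/dx[x^4]·e^x + x^4·d/dx[e^x] = 4x^{3}e^x + x^4e^x.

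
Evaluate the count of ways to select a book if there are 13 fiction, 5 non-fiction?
18

Explanation: By the addition principle: 13 + 5 = 18.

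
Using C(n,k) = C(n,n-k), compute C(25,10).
3,268,760

Solution: C(25,10) = C(25,15) = 3,268,760.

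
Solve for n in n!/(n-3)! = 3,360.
16

Solution: n!/(n-3)! = n×(n-1)×(n-2), a product of 3 consecutive integers ≈ (n−1)^3. 3,360^(1/3) + 1 ≈ 16.0; check n = 16: 16×15×14 = 3,360 ✓. So n = 16.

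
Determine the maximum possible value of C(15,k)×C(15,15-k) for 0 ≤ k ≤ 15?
41,409,225

C(15,k)·C(15,15-k) = C(15,k)², maximised at the centre k = 7: C(15,7)² = 41,409,225.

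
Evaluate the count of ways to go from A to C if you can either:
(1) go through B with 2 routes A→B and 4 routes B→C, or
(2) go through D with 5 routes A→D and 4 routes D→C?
28

Explanation: Route via B: 2×4=8. Route via D: 5×4=20. Total: 28.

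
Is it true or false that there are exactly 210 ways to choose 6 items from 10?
True

C(10,6) = 210.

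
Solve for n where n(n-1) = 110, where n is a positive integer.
11

Working:
n² − n − 110 = 0, so n = (1 ± √(1 + 4·110))/2 = (1 ± √441)/2 = (1 ± 21)/2, i.e. n = 11 or n = -10. Taking the positive root, n = 11 (check: 11×10 = 110).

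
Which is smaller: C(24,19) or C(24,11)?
C(24,19)

Reasoning: C(24,19)=42,504, C(24,11)=2,496,144.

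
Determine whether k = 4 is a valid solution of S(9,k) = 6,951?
No
S(9,4) = 4·S(8,4) + S(8,3) = 4·1,701 + 966 = 7,770, which does not equal 6,951.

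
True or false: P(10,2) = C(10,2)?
False

Explanation: P(10,2) = 90 but C(10,2) = 45; they differ by a factor of 2! = 2, so the statement does not hold.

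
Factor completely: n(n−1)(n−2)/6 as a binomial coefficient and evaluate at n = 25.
n(n−1)(n−2)/6 = n!/(3!(n−3)!) = C(n,3). At n = 25: C(25,3) = 2,300.
Final answer: C(n,3); C(25,3) = 2,300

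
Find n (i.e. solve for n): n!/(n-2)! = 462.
n!/(n-2)! = n×(n-1), a product of 2 consecutive integers ≈ (n−0.5)^2. 462^(1/2) + 0.5 ≈ 22.0; check n = 22: 22×21 = 462 ✓. So n = 22.

Answer: 22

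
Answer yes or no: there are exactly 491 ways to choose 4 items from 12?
No

Working:
C(12,4) = 495 ≠ 491.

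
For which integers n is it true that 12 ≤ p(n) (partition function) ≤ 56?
7, 8, 9, 10, 11

Tabulating p(n) via p(n) = p(n−1) + p(n−2) − p(n−5) − p(n−7) + …: p(6)=11; p(7)=15; p(8)=22; p(9)=30; p(10)=42; p(11)=56; p(12)=77. So valid n = 7, 8, 9, 10, 11.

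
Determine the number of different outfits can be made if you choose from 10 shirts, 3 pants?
30

Reasoning: By the multiplication principle: 10 × 3 = 30.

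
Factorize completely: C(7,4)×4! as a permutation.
C(7,4)×4! = [7!/(4!(3)!)]×4! = 7!/(3)! = P(7,4) = 840.

Answer: P(7,4)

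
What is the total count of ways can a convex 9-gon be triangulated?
429

Using the Catalan number formula: C_n = C(2n, n) / (n+1)
C_7 = C(14, 7) / (7+1)
     = 3432 / 8
     = 429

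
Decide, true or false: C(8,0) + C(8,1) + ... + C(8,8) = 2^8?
True
Binomial theorem with x = y = 1: Σ C(8,i) = (1+1)^8 = 2^8 = 256. The statement holds.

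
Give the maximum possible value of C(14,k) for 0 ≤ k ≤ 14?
3,432

Explanation: Maximum at k = 7: C(14,7) = 3,432.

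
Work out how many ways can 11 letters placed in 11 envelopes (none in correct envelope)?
14,684,570

Using D(n) = (n-1)[D(n-1) + D(n-2)]:
D(11) = (11-1) × [D(10) + D(9)]
      = 10 × [1334961 + 133496]
      = 10 × 1468457
      = 14,684,570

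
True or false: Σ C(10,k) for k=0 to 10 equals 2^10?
True

Explanation: Binomial theorem: Σ C(10,k) = (1+1)^10 = 2^10 = 1,024; RHS 2^10 = 1,024.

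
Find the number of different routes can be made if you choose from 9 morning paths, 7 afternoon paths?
63

Reasoning: By the multiplication principle: 9 × 7 = 63.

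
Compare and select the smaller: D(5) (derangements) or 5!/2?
D(5)

Explanation: D(5) = (5-1)·[D(4) + D(3)] = 4·[9 + 2] = 44; 5!/2 = 120/2 = 60.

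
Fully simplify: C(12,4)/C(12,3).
C(n,k+1)/C(n,k) = (n−k)/(k+1). Here (12−3)/(3+1) = 9/4 = 9/4.
Final answer: 9/4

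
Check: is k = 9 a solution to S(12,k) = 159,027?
No

Working:
S(12,9) = 9·S(11,9) + S(11,8) = 9·1,155 + 11,880 = 22,275, which does not equal 159,027.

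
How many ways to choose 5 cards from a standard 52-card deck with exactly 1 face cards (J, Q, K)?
1,096,680

Working:
12 face cards and 40 non-face cards: C(12,1) × C(40,4) = 12 × 91,390 = 1,096,680.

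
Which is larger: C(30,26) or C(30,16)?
C(30,16)

Explanation: C(30,26)=27,405, C(30,16)=145,422,675.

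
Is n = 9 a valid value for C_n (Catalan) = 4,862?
Yes
C_9 = C(18,9)/(9+1) = 48,620/10 = 4,862, which equals 4,862.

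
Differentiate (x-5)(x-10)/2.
(2x - 15)/2

Solution: d/dx[(x-5)(x-10)] = (x-10) + (x-5) = 2x - 15. Dividing by 2 gives (2x - 15)/2.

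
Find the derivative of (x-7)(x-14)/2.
(2x - 21)/2
d/dx[(x-7)(x-14)] = (x-14) + (x-7) = 2x - 21. Dividing by 2 gives (2x - 21)/2.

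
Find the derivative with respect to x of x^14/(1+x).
Quotient rule: [14x^{13}(1+x) - x^14]/(1+x)².

Answer: (14x^13(1+x) - x^14)/(1+x)²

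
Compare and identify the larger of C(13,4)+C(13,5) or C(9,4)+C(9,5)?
C(13,4)+C(13,5)

Solution: First=2,002, Second=252.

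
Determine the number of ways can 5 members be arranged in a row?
120
Arrangements of 5 distinct objects: 5! = 120.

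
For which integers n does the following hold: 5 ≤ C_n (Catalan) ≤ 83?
3, 4, 5

Reasoning: C_2=2; C_3=5; C_4=14; C_5=42; C_6=132. So valid n = 3, 4, 5.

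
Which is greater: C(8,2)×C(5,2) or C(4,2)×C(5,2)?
C(8,2)×C(5,2)

C(8,2)×C(5,2)=280, C(4,2)×C(5,2)=60.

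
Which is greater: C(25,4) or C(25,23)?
C(25,4)=12,650, C(25,23)=300.
Final answer: C(25,4)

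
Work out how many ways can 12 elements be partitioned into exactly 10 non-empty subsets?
1,705

This equals S(12,10), the Stirling number of the 2nd kind.
Using the Stirling recurrence: S(n,k) = k·S(n-1,k) + S(n-1,k-1)
S(12,10) = 10·S(11,10) + S(11,9)
         = 10·55 + 1155
         = 550 + 1155
         = 1,705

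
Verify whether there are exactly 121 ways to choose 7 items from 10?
False

Solution: C(10,7) = 120 ≠ 121.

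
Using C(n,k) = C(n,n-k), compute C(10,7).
120

Working:
C(10,7) = C(10,3) = 120.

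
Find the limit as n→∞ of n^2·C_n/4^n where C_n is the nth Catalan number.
∞
C_n ~ 4^n/(n^(3/2)√π), so n^2·C_n/4^n ~ n^(2 − 3/2)/√π → ∞.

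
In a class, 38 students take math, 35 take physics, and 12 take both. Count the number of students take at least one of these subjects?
61
|A∪B| = |A|+|B|-|A∩B| = 38+35-12 = 61.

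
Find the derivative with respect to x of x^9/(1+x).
(9x^8(1+x) - x^9)/(1+x)²

Reasoning: Quotient rule: [9x^{8}(1+x) - x^9]/(1+x)².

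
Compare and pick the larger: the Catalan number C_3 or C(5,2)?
C(5,2)
C_3 = C(6,3)/(3+1) = 20/4 = 5; C(5,2) = 10.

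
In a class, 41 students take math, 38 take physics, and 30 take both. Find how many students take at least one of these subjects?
49

Explanation: |A∪B| = |A|+|B|-|A∩B| = 41+38-30 = 49.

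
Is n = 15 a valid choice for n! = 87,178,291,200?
No

Reasoning: 15! = 15·14! = 15·87,178,291,200 = 1,307,674,368,000, which does not equal 87,178,291,200.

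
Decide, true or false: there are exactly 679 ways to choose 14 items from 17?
C(17,14) = 680 ≠ 679.

Answer: False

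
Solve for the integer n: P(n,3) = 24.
4
P(n,3) = n(n−1)(n−2) is increasing in n; n(n−1)(n−2) ≈ (n−1)^3 = 24 gives n ≈ 3.9. Check: P(3,3) = 6, P(4,3) = 24 ✓. So n = 4.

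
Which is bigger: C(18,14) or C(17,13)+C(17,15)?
C(18,14)

C(18,14)=3,060; C(17,13)+C(17,15)=2,380+136=2,516.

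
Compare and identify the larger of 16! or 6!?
16!

Reasoning: 16!=20,922,789,888,000, 6!=720. 16! > 6!.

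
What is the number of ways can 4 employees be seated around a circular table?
Circular arrangements: (4-1)! = 6.

Answer: 6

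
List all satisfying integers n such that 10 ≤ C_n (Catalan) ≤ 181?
4, 5, 6
C_3=5; C_4=14; C_5=42; C_6=132; C_7=429. So valid n = 4, 5, 6.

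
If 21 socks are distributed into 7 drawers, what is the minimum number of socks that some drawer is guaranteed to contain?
3

Explanation: Pigeonhole: ⌈21/7⌉ = 3.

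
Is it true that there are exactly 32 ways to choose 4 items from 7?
False

C(7,4) = 35 ≠ 32.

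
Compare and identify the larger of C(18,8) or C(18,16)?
C(18,8)=43,758, C(18,16)=153.
Final answer: C(18,8)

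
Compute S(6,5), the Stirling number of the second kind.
15

Explanation: Using the Stirling recurrence: S(n,k) = k·S(n-1,k) + S(n-1,k-1)
S(6,5) = 5·S(5,5) + S(5,4)
         = 5·1 + 10
         = 5 + 10
         = 15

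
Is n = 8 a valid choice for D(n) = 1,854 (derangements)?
No

Reasoning: D(8) = (8-1)·[D(7) + D(6)] = 7·[1,854 + 265] = 14,833, which does not equal 1,854.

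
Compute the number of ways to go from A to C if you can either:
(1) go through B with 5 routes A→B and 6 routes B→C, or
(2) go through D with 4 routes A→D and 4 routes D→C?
Route via B: 5×6=30. Route via D: 4×4=16. Total: 46.
Final answer: 46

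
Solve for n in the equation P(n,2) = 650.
P(n,2) = n(n−1) is increasing in n; n(n−1) ≈ (n−0.5)^2 = 650 gives n ≈ 26.0. Check: P(24,2) = 552, P(25,2) = 600, P(26,2) = 650 ✓. So n = 26.
Final answer: 26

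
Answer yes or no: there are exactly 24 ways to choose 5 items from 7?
No

Reasoning: C(7,5) = 21 ≠ 24.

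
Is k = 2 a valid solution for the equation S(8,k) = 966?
No

Reasoning: S(8,2) = 2·S(7,2) + S(7,1) = 2·63 + 1 = 127, which does not equal 966.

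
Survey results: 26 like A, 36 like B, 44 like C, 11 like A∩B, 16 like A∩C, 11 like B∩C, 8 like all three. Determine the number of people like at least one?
76

Solution: |A∪B∪C| = 26+36+44-11-16-11+8 = 76.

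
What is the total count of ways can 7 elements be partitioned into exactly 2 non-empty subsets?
This equals S(7,2), the Stirling number of the 2nd kind.
Using the Stirling recurrence: S(n,k) = k·S(n-1,k) + S(n-1,k-1)
S(7,2) = 2·S(6,2) + S(6,1)
         = 2·31 + 1
         = 62 + 1
         = 63
Final answer: 63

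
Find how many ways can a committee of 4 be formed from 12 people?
495

Reasoning: C(12,4) = 12! / (4! × (12-4)!)
         = 12! / (4! × 8!)
         = 495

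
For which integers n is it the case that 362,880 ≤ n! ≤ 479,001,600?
9, 10, 11, 12

Working:
n! is strictly increasing; 9! = 362,880 and 12! = 479,001,600, so valid n = 9, 10, 11, 12.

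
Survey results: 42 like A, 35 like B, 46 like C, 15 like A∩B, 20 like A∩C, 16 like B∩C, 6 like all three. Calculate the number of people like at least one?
78
|A∪B∪C| = 42+35+46-15-20-16+6 = 78.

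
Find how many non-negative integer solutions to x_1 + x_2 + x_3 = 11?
C(11+3-1, 3-1) = 78.
Final answer: 78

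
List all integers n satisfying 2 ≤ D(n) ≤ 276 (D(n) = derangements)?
Using D(n) = (n−1)[D(n−1) + D(n−2)] with D(1)=0, D(2)=1: D(2)=1; D(3)=2; D(4)=9; D(5)=44; D(6)=265; D(7)=1,854. So valid n = 3, 4, 5, 6.

Answer: 3, 4, 5, 6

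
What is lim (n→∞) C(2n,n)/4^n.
C(2n,n) ~ 4^n/√(πn), so C(2n,n)/4^n ~ 1/√(πn) → 0.
Final answer: 0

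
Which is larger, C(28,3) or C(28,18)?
C(28,18)

Working:
C(28,3)=3,276, C(28,18)=13,123,110.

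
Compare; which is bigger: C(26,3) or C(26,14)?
C(26,14)

Reasoning: C(26,3)=2,600, C(26,14)=9,657,700.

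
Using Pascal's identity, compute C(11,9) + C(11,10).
66

Working:
C(11,9) + C(11,10) = C(12,10) = 66.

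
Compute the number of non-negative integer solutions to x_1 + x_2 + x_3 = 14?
120
C(14+3-1, 3-1) = 120.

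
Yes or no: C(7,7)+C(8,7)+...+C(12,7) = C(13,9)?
No

Hockey stick identity gives Σ = C(13,8) = 1,287; RHS C(13,9) = 715.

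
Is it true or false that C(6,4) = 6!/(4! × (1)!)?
False
The correct denominator is 4!×2!, giving C(6,4) = 15; the stated RHS is 6!/(4!×1!) = 30 ≠ 15, so the statement does not hold.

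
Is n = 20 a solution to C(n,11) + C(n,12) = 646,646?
No

C(20,11) + C(20,12) = 167,960 + 125,970 = 293,930, which does not equal 646,646.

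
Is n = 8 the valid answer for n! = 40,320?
Yes

Reasoning: 8! = 8·7! = 8·5,040 = 40,320, which equals 40,320.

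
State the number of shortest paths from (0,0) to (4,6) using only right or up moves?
210

Reasoning: Choose 4 rights from 10 moves: C(10,4) = 210.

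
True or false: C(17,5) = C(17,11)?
False
C(17,5) = 6,188 but C(17,11) = 12,376; symmetry gives C(17,5) = C(17,12), not C(17,11).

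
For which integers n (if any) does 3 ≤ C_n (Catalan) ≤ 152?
3, 4, 5, 6
C_2=2; C_3=5; C_4=14; C_5=42; C_6=132; C_7=429. So valid n = 3, 4, 5, 6.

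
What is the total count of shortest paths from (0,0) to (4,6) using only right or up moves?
210
Choose 4 rights from 10 moves: C(10,4) = 210.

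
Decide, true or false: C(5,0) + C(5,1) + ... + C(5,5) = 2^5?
True

Solution: Binomial theorem with x = y = 1: Σ C(5,i) = (1+1)^5 = 2^5 = 32. The statement holds.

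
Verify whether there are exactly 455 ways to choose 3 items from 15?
True

Reasoning: C(15,3) = 455.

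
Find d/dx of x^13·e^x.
(13x^12 + x^13)e^x

Product rule: d/dx[x^13]·e^x + x^13·d/dx[e^x] = 13x^{12}e^x + x^13e^x.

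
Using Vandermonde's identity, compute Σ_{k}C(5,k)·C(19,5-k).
42,504

Working:
= C(5+19,5) = C(24,5) = 42,504.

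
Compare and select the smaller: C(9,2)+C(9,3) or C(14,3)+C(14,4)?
C(9,2)+C(9,3)

Working:
First=120, Second=1,365.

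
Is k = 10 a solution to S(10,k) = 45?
No

Reasoning: S(10,10) = 10·S(9,10) + S(9,9) = 10·0 + 1 = 1, which does not equal 45.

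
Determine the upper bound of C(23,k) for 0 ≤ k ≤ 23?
Maximum at k = 11 or k = 12: C(23,11) = 1,352,078.
Final answer: 1,352,078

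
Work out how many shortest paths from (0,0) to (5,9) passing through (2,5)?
735
To (2,5): C(7,2)=21. From there: C(7,3)=35. Total: 735.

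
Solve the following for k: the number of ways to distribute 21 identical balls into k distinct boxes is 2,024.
Stars and bars: the count is C(21+k−1, k−1), increasing in k. k=2: C(22,1) = 22, k=3: C(23,2) = 253, k=4: C(24,3) = 2,024 ✓. So k = 4.
Final answer: 4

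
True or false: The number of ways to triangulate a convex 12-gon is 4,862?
Triangulations of a convex 12-gon are counted by the Catalan number C_10: C_10 = C(20,10)/(10+1) = 184,756/11 = 16,796.

Answer: False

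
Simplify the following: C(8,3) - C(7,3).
21

Working:
C(8,3) - C(7,3) = C(7,2) = 21.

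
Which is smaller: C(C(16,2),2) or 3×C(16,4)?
3×C(16,4)

Working:
C(C(16,2),2)=7,140, 3×C(16,4)=5,460.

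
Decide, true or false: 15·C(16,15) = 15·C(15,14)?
False

Working:
Absorption identity k·C(n,k) = n·C(n-1,k-1). LHS = 15·16 = 240; RHS = 15·15 = 225.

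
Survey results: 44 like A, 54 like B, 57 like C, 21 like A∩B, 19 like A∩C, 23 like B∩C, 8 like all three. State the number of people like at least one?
100

Reasoning: |A∪B∪C| = 44+54+57-21-19-23+8 = 100.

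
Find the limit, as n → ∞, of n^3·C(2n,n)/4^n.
∞

Solution: C(2n,n) ~ 4^n/√(πn), so n^3·C(2n,n)/4^n ~ n^(3 − 1/2)/√π → ∞.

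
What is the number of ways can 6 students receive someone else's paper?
265

Working:
Using D(n) = (n-1)[D(n-1) + D(n-2)]:
D(6) = (6-1) × [D(5) + D(4)]
      = 5 × [44 + 9]
      = 5 × 53
      = 265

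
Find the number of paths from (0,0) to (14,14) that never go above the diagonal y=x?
2,674,440

Counted by the Catalan number C_14: C_14 = C(28,14)/(14+1) = 40,116,600/15 = 2,674,440.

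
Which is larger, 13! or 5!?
13!

Reasoning: 13!=6,227,020,800, 5!=120. 13! > 5!.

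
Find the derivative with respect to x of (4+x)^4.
4(4+x)^3

Working:
Using the power rule: d/dx (4+x)^4 = 4(4+x)^{3}.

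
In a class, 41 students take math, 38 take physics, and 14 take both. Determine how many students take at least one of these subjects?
65

Solution: |A∪B| = |A|+|B|-|A∩B| = 41+38-14 = 65.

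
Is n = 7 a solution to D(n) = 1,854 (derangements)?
D(7) = (7-1)·[D(6) + D(5)] = 6·[265 + 44] = 1,854, which equals 1,854.
Final answer: Yes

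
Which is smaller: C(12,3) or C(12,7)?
C(12,3)

C(12,3)=220, C(12,7)=792.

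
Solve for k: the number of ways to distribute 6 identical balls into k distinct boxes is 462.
6
Stars and bars: the count is C(6+k−1, k−1), increasing in k. k=4: C(9,3) = 84, k=5: C(10,4) = 210, k=6: C(11,5) = 462 ✓. So k = 6.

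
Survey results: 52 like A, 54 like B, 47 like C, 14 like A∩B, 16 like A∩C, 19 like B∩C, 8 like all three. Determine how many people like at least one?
112

Working:
|A∪B∪C| = 52+54+47-14-16-19+8 = 112.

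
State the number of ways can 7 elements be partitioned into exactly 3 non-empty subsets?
This equals S(7,3), the Stirling number of the 2nd kind.
Using the Stirling recurrence: S(n,k) = k·S(n-1,k) + S(n-1,k-1)
S(7,3) = 3·S(6,3) + S(6,2)
         = 3·90 + 31
         = 270 + 31
         = 301
Final answer: 301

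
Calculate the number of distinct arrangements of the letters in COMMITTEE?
45,360

Solution: Word has 9 letters (C=1, O=1, M=2, I=1, T=2, E=2). Arrangements: 9!/Π(k!) = 45,360.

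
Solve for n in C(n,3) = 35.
C(n,3) = n(n−1)(n−2)/3! is increasing in n, and n(n−1)(n−2) = 3!·35 = 210 ≈ (n−1)^3 gives n ≈ 6.9. Check: C(5,3) = 10, C(6,3) = 20, C(7,3) = 35 ✓. So n = 7.
Final answer: 7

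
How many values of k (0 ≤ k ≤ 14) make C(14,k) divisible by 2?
Checking C(14,k) mod 2 for k = 0..14: divisible at k = 1, 3, 5, 7, 9, 11, 13. That's 7 values.

Answer: 7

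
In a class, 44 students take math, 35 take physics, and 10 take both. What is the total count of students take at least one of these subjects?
69

|A∪B| = |A|+|B|-|A∩B| = 44+35-10 = 69.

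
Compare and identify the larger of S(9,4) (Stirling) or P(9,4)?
S(9,4) = 4·S(8,4) + S(8,3) = 4·1,701 + 966 = 7,770; P(9,4) = 3,024.
Final answer: S(9,4)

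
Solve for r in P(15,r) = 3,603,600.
P(15,r) = 15·14·…·(15−r+1), a product of r factors. Multiplying down from 15: 15 = 15; 15·14 = 210; 15·14·13 = 2,730; 15·14·13·12 = 32,760; 15·14·13·12·11 = 360,360; 15·14·13·12·11·10 = 3,603,600 ✓ (6 factors). So r = 6.

Answer: 6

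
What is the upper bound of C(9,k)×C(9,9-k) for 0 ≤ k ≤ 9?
15,876

Working:
C(9,k)·C(9,9-k) = C(9,k)², maximised at the centre k = 4: C(9,4)² = 15,876.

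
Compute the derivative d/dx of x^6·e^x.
(6x^5 + x^6)e^x

Solution: Product rule: d/dx[x^6]·e^x + x^6·d/dx[e^x] = 6x^{5}e^x + x^6e^x.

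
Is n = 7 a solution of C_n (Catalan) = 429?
Yes

Reasoning: C_7 = C(14,7)/(7+1) = 3,432/8 = 429, which equals 429.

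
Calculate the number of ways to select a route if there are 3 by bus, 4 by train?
7

Solution: By the addition principle: 3 + 4 = 7.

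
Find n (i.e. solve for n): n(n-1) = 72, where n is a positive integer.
9

Explanation: n² − n − 72 = 0, so n = (1 ± √(1 + 4·72))/2 = (1 ± √289)/2 = (1 ± 17)/2, i.e. n = 9 or n = -8. Taking the positive root, n = 9 (check: 9×8 = 72).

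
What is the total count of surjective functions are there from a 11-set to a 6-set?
129,230,640

Explanation: Onto functions = 6! × S(11,6)
First compute S(11,6) via recurrence:
Using the Stirling recurrence: S(n,k) = k·S(n-1,k) + S(n-1,k-1)
S(11,6) = 6·S(10,6) + S(10,5)
         = 6·22827 + 42525
         = 136962 + 42525
         = 179,487
Then: 720 × 179487 = 129,230,640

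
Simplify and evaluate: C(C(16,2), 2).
C(16,2) = 120, then C(120, 2) = 7,140.

Answer: 7,140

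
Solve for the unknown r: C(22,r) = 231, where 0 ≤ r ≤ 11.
2

Explanation: C(22,r) is increasing for 0 ≤ r ≤ 11. Stepping up (C(22,r+1) = C(22,r)·(22−r)/(r+1)): C(22,1) = 22, C(22,2) = 231 ✓. So r = 2.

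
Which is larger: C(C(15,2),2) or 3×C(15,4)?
C(C(15,2),2)
C(C(15,2),2)=5,460, 3×C(15,4)=4,095.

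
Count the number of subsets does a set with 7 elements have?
128
Each element can be included or excluded: 2^7 = 128.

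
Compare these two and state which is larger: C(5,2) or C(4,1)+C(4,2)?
Equal

Working:
By Pascal's identity: C(5,2) = C(4,1)+C(4,2) = 10. Equal.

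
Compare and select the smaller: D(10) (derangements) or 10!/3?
10!/3

Explanation: D(10) = (10-1)·[D(9) + D(8)] = 9·[133,496 + 14,833] = 1,334,961; 10!/3 = 3,628,800/3 = 1,209,600.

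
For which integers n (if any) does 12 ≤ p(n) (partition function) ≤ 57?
7, 8, 9, 10, 11

Solution: Tabulating p(n) via p(n) = p(n−1) + p(n−2) − p(n−5) − p(n−7) + …: p(6)=11; p(7)=15; p(8)=22; p(9)=30; p(10)=42; p(11)=56; p(12)=77. So valid n = 7, 8, 9, 10, 11.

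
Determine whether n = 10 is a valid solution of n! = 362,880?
No

Solution: 10! = 10·9! = 10·362,880 = 3,628,800, which does not equal 362,880.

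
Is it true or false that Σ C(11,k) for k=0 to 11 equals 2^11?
True

Binomial theorem: Σ C(11,k) = (1+1)^11 = 2^11 = 2,048; RHS 2^11 = 2,048.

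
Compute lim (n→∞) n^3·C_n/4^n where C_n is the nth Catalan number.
C_n ~ 4^n/(n^(3/2)√π), so n^3·C_n/4^n ~ n^(3 − 3/2)/√π → ∞.

Answer: ∞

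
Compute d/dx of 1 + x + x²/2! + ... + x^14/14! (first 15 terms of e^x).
1 + x + x²/2! + ... + x^13/13!

Reasoning: Differentiating term by term gives the first 14 terms of e^x.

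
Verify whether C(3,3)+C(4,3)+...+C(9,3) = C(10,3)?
Hockey stick identity gives Σ = C(10,4) = 210; RHS C(10,3) = 120.

Answer: False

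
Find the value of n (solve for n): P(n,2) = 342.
19

Working:
P(n,2) = n(n−1) is increasing in n; n(n−1) ≈ (n−0.5)^2 = 342 gives n ≈ 19.0. Check: P(17,2) = 272, P(18,2) = 306, P(19,2) = 342 ✓. So n = 19.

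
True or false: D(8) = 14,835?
Derangements of 8 elements: D(8) = (8-1)·[D(7) + D(6)] = 7·[1,854 + 265] = 14,833.

Answer: False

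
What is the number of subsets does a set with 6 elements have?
Each element can be included or excluded: 2^6 = 64.

Answer: 64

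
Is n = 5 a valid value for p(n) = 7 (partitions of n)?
Pentagonal recurrence p(n) = p(n−1) + p(n−2) − p(n−5) − p(n−7) + …: p(5) = p(4) + p(3) − p(0) = 5 + 3 − 1 = 7, which equals 7.
Final answer: Yes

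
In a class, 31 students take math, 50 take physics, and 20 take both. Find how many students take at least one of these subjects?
61

Working:
|A∪B| = |A|+|B|-|A∩B| = 31+50-20 = 61.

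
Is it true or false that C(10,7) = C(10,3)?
True

Reasoning: Symmetry C(n,k) = C(n,n-k): C(10,7) = 120 and C(10,3) = 120. Both sides agree, so the statement holds.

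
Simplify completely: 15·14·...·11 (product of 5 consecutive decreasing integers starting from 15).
This is P(15,5) = 15!/(10)! = 360,360.
Final answer: 360,360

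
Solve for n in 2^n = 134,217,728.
27

Working:
134,217,728 = 1,024 × 1,024 × 128 = 2^10 × 2^10 × 2^7 = 2^27, so n = 27.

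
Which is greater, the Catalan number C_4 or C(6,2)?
C_4 = C(8,4)/(4+1) = 70/5 = 14; C(6,2) = 15.

Answer: C(6,2)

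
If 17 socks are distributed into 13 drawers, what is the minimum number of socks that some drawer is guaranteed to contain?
2

Explanation: Pigeonhole: ⌈17/13⌉ = 2.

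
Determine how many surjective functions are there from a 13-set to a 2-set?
8,190
Onto functions = 2! × S(13,2)
First compute S(13,2) via recurrence:
Using the Stirling recurrence: S(n,k) = k·S(n-1,k) + S(n-1,k-1)
S(13,2) = 2·S(12,2) + S(12,1)
         = 2·2047 + 1
         = 4094 + 1
         = 4,095
Then: 2 × 4095 = 8,190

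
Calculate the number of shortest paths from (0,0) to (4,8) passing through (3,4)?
To (3,4): C(7,3)=35. From there: C(5,1)=5. Total: 175.
Final answer: 175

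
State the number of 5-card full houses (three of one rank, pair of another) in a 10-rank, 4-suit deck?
Triple rank: 10. Triple suits: C(4,3)=4. Pair rank: 9. Pair suits: C(4,2)=6. Total: 2,160.
Final answer: 2,160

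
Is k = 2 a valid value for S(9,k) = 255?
Yes

Solution: S(9,2) = 2·S(8,2) + S(8,1) = 2·127 + 1 = 255, which equals 255.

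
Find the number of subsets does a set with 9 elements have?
512

Each element can be included or excluded: 2^9 = 512.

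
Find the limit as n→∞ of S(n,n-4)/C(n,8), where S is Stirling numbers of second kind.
The leading term of S(n,n-4) as a polynomial in n is (7)!!·C(n,8), so the ratio → (7)!! = 105.

Answer: 105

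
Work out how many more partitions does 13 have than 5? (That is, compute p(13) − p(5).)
94

Explanation: Pentagonal recurrence p(n) = p(n−1) + p(n−2) − p(n−5) − p(n−7) + …: p(13) = p(12) + p(11) − p(8) − p(6) + p(1) = 77 + 56 − 22 − 11 + 1 = 101.
p(5) = p(4) + p(3) − p(0) = 5 + 3 − 1 = 7.
Difference = 101 − 7 = 94.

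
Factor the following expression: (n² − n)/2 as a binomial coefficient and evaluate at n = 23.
(n² − n)/2 = n(n−1)/2 = C(n,2). At n = 23: C(23,2) = 253.

Answer: C(n,2); C(23,2) = 253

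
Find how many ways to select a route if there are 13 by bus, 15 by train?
28

Explanation: By the addition principle: 13 + 15 = 28.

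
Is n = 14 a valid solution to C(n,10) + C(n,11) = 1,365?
Yes

Reasoning: C(14,10) + C(14,11) = 1,001 + 364 = 1,365, which equals 1,365.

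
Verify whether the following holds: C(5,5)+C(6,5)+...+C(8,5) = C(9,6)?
True

Solution: Hockey stick identity gives Σ = C(9,6) = 84; RHS C(9,6) = 84.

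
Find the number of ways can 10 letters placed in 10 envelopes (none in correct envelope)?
1,334,961

Working:
Using D(n) = (n-1)[D(n-1) + D(n-2)]:
D(10) = (10-1) × [D(9) + D(8)]
      = 9 × [133496 + 14833]
      = 9 × 148329
      = 1,334,961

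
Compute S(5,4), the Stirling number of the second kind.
10

Reasoning: Using the Stirling recurrence: S(n,k) = k·S(n-1,k) + S(n-1,k-1)
S(5,4) = 4·S(4,4) + S(4,3)
         = 4·1 + 6
         = 4 + 6
         = 10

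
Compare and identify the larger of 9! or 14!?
14!

Solution: 9!=362,880, 14!=87,178,291,200. 14! > 9!.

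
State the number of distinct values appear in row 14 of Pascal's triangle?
8

Explanation: Row 14 has entries C(14,0)..C(14,14); by symmetry C(14,k)=C(14,14-k), giving 8 distinct values.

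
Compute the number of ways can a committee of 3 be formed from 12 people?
220
C(12,3) = 12! / (3! × (12-3)!)
         = 12! / (3! × 9!)
         = 220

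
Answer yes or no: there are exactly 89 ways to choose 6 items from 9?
C(9,6) = 84 ≠ 89.
Final answer: No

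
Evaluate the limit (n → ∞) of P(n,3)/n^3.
1

Explanation: P(n,3) = n(n-1)(n-2) ≈ n^3 for large n. Limit = 1.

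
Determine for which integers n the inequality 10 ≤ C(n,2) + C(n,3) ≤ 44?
4, 5, 6

C(3,2)+C(3,3)=4; C(4,2)+C(4,3)=10; C(5,2)+C(5,3)=20; C(6,2)+C(6,3)=35; C(7,2)+C(7,3)=56. So valid n = 4, 5, 6.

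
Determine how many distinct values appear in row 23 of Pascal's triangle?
12

Explanation: Row 23 has entries C(23,0)..C(23,23); by symmetry C(23,k)=C(23,23-k), giving 12 distinct values.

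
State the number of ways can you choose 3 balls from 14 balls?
364
C(14,3) = 14! / (3! × (14-3)!)
         = 14! / (3! × 11!)
         = 364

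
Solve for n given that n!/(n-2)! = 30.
6

Working:
n!/(n-2)! = n×(n-1), a product of 2 consecutive integers ≈ (n−0.5)^2. 30^(1/2) + 0.5 ≈ 6.0; check n = 6: 6×5 = 30 ✓. So n = 6.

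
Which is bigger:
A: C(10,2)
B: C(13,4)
A=C(10,2)=45, B=C(13,4)=715.

Answer: B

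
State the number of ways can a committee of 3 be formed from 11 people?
165

Explanation: C(11,3) = 11! / (3! × (11-3)!)
         = 11! / (3! × 8!)
         = 165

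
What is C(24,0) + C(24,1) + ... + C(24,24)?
16,777,216

Sum of binomial coefficients = 2^24 = 16,777,216.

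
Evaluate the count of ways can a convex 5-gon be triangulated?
5
Using the Catalan number formula: C_n = C(2n, n) / (n+1)
C_3 = C(6, 3) / (3+1)
     = 20 / 4
     = 5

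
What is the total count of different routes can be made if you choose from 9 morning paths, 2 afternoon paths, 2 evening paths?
36

By the multiplication principle: 9 × 2 × 2 = 36.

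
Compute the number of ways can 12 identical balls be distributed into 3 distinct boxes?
C(12+3-1, 3-1) = C(14, 2) = 91.

Answer: 91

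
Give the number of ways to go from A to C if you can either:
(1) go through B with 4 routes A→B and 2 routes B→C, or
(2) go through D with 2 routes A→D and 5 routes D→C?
18

Solution: Route via B: 4×2=8. Route via D: 2×5=10. Total: 18.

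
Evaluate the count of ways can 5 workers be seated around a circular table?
24

Working:
Circular arrangements: (5-1)! = 24.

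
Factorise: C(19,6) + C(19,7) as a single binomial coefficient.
C(20,7)
By Pascal's identity: C(19,6) + C(19,7) = C(20,7) = 77,520.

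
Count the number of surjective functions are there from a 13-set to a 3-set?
1,569,750
Onto functions = 3! × S(13,3)
First compute S(13,3) via recurrence:
Using the Stirling recurrence: S(n,k) = k·S(n-1,k) + S(n-1,k-1)
S(13,3) = 3·S(12,3) + S(12,2)
         = 3·86526 + 2047
         = 259578 + 2047
         = 261,625
Then: 6 × 261625 = 1,569,750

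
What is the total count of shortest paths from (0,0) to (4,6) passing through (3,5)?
112

To (3,5): C(8,3)=56. From there: C(2,1)=2. Total: 112.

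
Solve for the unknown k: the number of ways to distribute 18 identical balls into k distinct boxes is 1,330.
4

Reasoning: Stars and bars: the count is C(18+k−1, k−1), increasing in k. k=2: C(19,1) = 19, k=3: C(20,2) = 190, k=4: C(21,3) = 1,330 ✓. So k = 4.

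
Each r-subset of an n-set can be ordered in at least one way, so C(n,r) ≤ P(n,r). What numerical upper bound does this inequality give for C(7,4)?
840

Solution: P(7,4) = 7·6·5·4 = 840, so C(7,4) ≤ 840. (The bound is loose by a factor of 4! = 24: C(7,4) = 840/24 = 35.)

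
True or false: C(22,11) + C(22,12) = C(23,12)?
True

Working:
Pascal's identity C(n,k) + C(n,k+1) = C(n+1,k+1): 705,432 + 646,646 = 1,352,078 = C(23,12).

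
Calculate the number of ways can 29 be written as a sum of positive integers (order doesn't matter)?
4,565

Reasoning: Pentagonal recurrence p(n) = p(n−1) + p(n−2) − p(n−5) − p(n−7) + …: p(29) = p(28) + p(27) − p(24) − p(22) + p(17) + p(14) − p(7) − p(3) = 3,718 + 3,010 − 1,575 − 1,002 + 297 + 135 − 15 − 3 = 4,565.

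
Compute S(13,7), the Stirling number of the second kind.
5,715,424

Using the Stirling recurrence: S(n,k) = k·S(n-1,k) + S(n-1,k-1)
S(13,7) = 7·S(12,7) + S(12,6)
         = 7·627396 + 1323652
         = 4391772 + 1323652
         = 5,715,424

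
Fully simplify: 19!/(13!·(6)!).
27,132

Working:
This is C(19,13) = 27,132.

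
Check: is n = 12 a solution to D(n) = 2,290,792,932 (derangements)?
D(12) = (12-1)·[D(11) + D(10)] = 11·[14,684,570 + 1,334,961] = 176,214,841, which does not equal 2,290,792,932.
Final answer: No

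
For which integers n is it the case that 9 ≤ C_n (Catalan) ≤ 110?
4, 5

C_3=5; C_4=14; C_5=42; C_6=132. So valid n = 4, 5.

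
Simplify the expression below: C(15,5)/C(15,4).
11/5

Solution: C(n,k+1)/C(n,k) = (n−k)/(k+1). Here (15−4)/(4+1) = 11/5 = 11/5.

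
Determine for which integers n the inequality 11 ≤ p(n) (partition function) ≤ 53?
6, 7, 8, 9, 10
Tabulating p(n) via p(n) = p(n−1) + p(n−2) − p(n−5) − p(n−7) + …: p(5)=7; p(6)=11; p(7)=15; p(8)=22; p(9)=30; p(10)=42; p(11)=56. So valid n = 6, 7, 8, 9, 10.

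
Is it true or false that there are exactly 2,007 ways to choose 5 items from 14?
False

C(14,5) = 2,002 ≠ 2007.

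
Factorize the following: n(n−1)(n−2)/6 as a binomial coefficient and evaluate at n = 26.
C(n,3); C(26,3) = 2,600
n(n−1)(n−2)/6 = n!/(3!(n−3)!) = C(n,3). At n = 26: C(26,3) = 2,600.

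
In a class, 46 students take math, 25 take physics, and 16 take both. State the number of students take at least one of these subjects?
55

Reasoning: |A∪B| = |A|+|B|-|A∩B| = 46+25-16 = 55.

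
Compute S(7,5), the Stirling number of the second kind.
140

Using the Stirling recurrence: S(n,k) = k·S(n-1,k) + S(n-1,k-1)
S(7,5) = 5·S(6,5) + S(6,4)
         = 5·15 + 65
         = 75 + 65
         = 140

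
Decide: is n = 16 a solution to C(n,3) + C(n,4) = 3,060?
No

Reasoning: C(16,3) + C(16,4) = 560 + 1,820 = 2,380, which does not equal 3,060.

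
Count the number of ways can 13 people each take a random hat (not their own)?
2,290,792,932

Reasoning: Using D(n) = (n-1)[D(n-1) + D(n-2)]:
D(13) = (13-1) × [D(12) + D(11)]
      = 12 × [176214841 + 14684570]
      = 12 × 190899411
      = 2,290,792,932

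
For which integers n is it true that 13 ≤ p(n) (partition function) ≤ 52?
7, 8, 9, 10

Tabulating p(n) via p(n) = p(n−1) + p(n−2) − p(n−5) − p(n−7) + …: p(6)=11; p(7)=15; p(8)=22; p(9)=30; p(10)=42; p(11)=56. So valid n = 7, 8, 9, 10.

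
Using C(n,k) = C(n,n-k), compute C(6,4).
15

C(6,4) = C(6,2) = 15.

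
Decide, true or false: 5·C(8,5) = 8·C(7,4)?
True
Absorption identity k·C(n,k) = n·C(n-1,k-1). LHS = 5·56 = 280; RHS = 8·35 = 280.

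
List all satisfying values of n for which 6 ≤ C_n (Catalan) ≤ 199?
4, 5, 6

Reasoning: C_3=5; C_4=14; C_5=42; C_6=132; C_7=429. So valid n = 4, 5, 6.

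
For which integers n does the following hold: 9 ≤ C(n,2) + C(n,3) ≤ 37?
4, 5, 6

Working:
C(3,2)+C(3,3)=4; C(4,2)+C(4,3)=10; C(5,2)+C(5,3)=20; C(6,2)+C(6,3)=35; C(7,2)+C(7,3)=56. So valid n = 4, 5, 6.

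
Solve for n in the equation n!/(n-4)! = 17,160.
13

n!/(n-4)! = n×(n-1)×(n-2)×(n-3), a product of 4 consecutive integers ≈ (n−1.5)^4. 17,160^(1/4) + 1.5 ≈ 12.9; check n = 13: 13×12×11×10 = 17,160 ✓. So n = 13.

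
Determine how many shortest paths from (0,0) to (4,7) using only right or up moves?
Choose 4 rights from 11 moves: C(11,4) = 330.
Final answer: 330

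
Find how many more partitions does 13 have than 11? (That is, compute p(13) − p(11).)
Pentagonal recurrence p(n) = p(n−1) + p(n−2) − p(n−5) − p(n−7) + …: p(13) = p(12) + p(11) − p(8) − p(6) + p(1) = 77 + 56 − 22 − 11 + 1 = 101.
p(11) = p(10) + p(9) − p(6) − p(4) = 42 + 30 − 11 − 5 = 56.
Difference = 101 − 56 = 45.
Final answer: 45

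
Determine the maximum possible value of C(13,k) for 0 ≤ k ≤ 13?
1,716

Explanation: Maximum at k = 6 or k = 7: C(13,6) = 1,716.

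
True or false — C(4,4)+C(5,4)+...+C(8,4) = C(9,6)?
False

Hockey stick identity gives Σ = C(9,5) = 126; RHS C(9,6) = 84.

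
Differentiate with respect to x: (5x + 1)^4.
20(5x + 1)^3

Working:
Chain rule: 4(5x+1)^{3} × 5 = 20(5x+1)^{3}.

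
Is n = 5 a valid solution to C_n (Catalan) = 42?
Yes

Solution: C_5 = C(10,5)/(5+1) = 252/6 = 42, which equals 42.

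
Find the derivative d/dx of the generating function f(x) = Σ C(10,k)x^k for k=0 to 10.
Σ k·C(10,k)x^(k-1) for k=1 to 10

Explanation: Term-by-term differentiation gives Σ k·C(10,k)x^{k-1} for k=1 to 10.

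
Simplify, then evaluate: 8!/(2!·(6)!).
This is C(8,2) = 28.
Final answer: 28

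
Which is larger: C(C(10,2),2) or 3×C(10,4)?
C(C(10,2),2)=990, 3×C(10,4)=630.

Answer: C(C(10,2),2)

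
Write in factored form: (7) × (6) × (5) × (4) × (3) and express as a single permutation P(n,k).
Product of 5 consecutive descending integers starting at 7: P(7,5) = 7!/2! = 2,520.

Answer: P(7,5) = 7!/(2)!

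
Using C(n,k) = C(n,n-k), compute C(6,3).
20

Solution: C(6,3) = C(6,3) = 20.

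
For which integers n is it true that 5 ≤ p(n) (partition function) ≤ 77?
4, 5, 6, 7, 8, 9, 10, 11, 12

Solution: Tabulating p(n) via p(n) = p(n−1) + p(n−2) − p(n−5) − p(n−7) + …: p(3)=3; p(4)=5; p(5)=7; p(6)=11; p(7)=15; p(8)=22; p(9)=30; p(10)=42; p(11)=56; p(12)=77; p(13)=101. So valid n = 4, 5, 6, 7, 8, 9, 10, 11, 12.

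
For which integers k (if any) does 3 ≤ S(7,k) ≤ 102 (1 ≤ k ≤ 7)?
2, 6

Solution: S(7,1)=1; S(7,2)=63; S(7,3)=301; S(7,4)=350; S(7,5)=140; S(7,6)=21; S(7,7)=1. So valid k = 2, 6.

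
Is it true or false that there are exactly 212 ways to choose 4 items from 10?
False

C(10,4) = 210 ≠ 212.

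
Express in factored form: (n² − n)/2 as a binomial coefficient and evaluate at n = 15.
C(n,2); C(15,2) = 105

(n² − n)/2 = n(n−1)/2 = C(n,2). At n = 15: C(15,2) = 105.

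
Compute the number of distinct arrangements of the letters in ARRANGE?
1,260

Word has 7 letters (A=2, R=2, N=1, G=1, E=1). Arrangements: 7!/Π(k!) = 1,260.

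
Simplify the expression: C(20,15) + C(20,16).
20,349

By Pascal's identity: C(21,16) = 20,349.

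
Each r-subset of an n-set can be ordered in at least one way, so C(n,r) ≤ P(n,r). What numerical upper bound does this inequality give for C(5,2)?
P(5,2) = 5·4 = 20, so C(5,2) ≤ 20. (The bound is loose by a factor of 2! = 2: C(5,2) = 20/2 = 10.)

Answer: 20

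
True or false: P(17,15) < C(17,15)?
P(17,15) = 177,843,714,048,000 and C(17,15) = 136; P(n,r) = r! × C(n,r) so P > C whenever r ≥ 2.

Answer: False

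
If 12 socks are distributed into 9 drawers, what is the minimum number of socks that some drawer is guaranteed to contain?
2

Pigeonhole: ⌈12/9⌉ = 2.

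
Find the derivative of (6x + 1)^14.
84(6x + 1)^13

Chain rule: 14(6x+1)^{13} × 6 = 84(6x+1)^{13}.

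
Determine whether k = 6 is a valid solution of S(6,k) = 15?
No

Reasoning: S(6,6) = 6·S(5,6) + S(5,5) = 6·0 + 1 = 1, which does not equal 15.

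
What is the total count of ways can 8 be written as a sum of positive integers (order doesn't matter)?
22

Solution: Pentagonal recurrence p(n) = p(n−1) + p(n−2) − p(n−5) − p(n−7) + …: p(8) = p(7) + p(6) − p(3) − p(1) = 15 + 11 − 3 − 1 = 22.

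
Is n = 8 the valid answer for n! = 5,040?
No

Reasoning: 8! = 8·7! = 8·5,040 = 40,320, which does not equal 5,040.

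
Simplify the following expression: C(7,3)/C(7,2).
5/3

Reasoning: C(n,k+1)/C(n,k) = (n−k)/(k+1). Here (7−2)/(2+1) = 5/3 = 5/3.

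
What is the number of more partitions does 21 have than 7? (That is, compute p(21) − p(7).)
777

Solution: Pentagonal recurrence p(n) = p(n−1) + p(n−2) − p(n−5) − p(n−7) + …: p(21) = p(20) + p(19) − p(16) − p(14) + p(9) + p(6) = 627 + 490 − 231 − 135 + 30 + 11 = 792.
p(7) = p(6) + p(5) − p(2) − p(0) = 11 + 7 − 2 − 1 = 15.
Difference = 792 − 15 = 777.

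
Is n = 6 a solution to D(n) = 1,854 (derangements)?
No

Reasoning: D(6) = (6-1)·[D(5) + D(4)] = 5·[44 + 9] = 265, which does not equal 1,854.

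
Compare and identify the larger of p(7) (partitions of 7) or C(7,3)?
C(7,3)

Pentagonal recurrence p(n) = p(n−1) + p(n−2) − p(n−5) − p(n−7) + …: p(7) = p(6) + p(5) − p(2) − p(0) = 11 + 7 − 2 − 1 = 15; C(7,3) = 35.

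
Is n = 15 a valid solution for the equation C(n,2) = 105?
Yes

Solution: C(15,2) = 15·14/2! = 210/2 = 105, which equals 105.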